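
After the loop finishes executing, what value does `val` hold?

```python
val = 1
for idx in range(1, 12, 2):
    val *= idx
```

Let's trace through this code step by step.

Initialize: val = 1
Entering loop: for idx in range(1, 12, 2):
After iteration 1: idx = 1, val = 1
After iteration 2: idx = 3, val = 3
After iteration 3: idx = 5, val = 15
After iteration 4: idx = 7, val = 105
After iteration 5: idx = 9, val = 945
After iteration 6: idx = 11, val = 10395
Loop ends.

Final answer: 10395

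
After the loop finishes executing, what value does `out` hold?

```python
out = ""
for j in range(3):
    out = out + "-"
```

Let's trace through this code step by step.

Initialize: out = ''
Entering loop: for j in range(3):
After iteration 1: j = 0, out = '-'
After iteration 2: j = 1, out = '--'
After iteration 3: j = 2, out = '---'
Loop ends.

Final answer: '---'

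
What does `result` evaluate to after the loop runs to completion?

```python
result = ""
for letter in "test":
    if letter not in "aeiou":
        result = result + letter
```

Let's trace through this code step by step.

Initialize: result = ''
Entering loop: for letter in "test":
After iteration 1: letter = 't', result = 't'
After iteration 2: letter = 'e', result = 't'
After iteration 3: letter = 's', result = 'ts'
After iteration 4: letter = 't', result = 'tst'
Loop ends.

Final answer: 'tst'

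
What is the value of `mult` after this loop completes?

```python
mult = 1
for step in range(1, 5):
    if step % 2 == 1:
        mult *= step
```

Let's trace through this code step by step.

Initialize: mult = 1
Entering loop: for step in range(1, 5):
After iteration 1: step = 1, mult = 1
After iteration 2: step = 2, mult = 1
After iteration 3: step = 3, mult = 3
After iteration 4: step = 4, mult = 3
Loop ends.

Final answer: 3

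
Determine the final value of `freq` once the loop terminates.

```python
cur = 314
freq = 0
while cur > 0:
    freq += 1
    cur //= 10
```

Let's trace through this code step by step.

Initialize: cur = 314
Initialize: freq = 0
Entering loop: while cur > 0:
After iteration 1: cur = 31, freq = 1
After iteration 2: cur = 3, freq = 2
After iteration 3: cur = 0, freq = 3
Loop ends.

Final answer: 3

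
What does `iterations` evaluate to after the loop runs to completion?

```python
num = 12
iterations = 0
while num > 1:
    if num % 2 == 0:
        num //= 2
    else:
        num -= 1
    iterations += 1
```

Let's trace through this code step by step.

Initialize: num = 12
Initialize: iterations = 0
Entering loop: while num > 1:
After iteration 1: num = 6, iterations = 1
After iteration 2: num = 3, iterations = 2
After iteration 3: num = 2, iterations = 3
After iteration 4: num = 1, iterations = 4
Loop ends.

Final answer: 4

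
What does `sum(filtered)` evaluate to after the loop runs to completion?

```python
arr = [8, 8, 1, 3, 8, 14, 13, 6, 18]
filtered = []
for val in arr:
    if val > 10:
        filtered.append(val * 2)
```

Let's trace through this code step by step.

Initialize: arr = [8, 8, 1, 3, 8, 14, 13, 6, 18]
Initialize: filtered = []
Entering loop: for val in arr:
After iteration 1: val = 8, filtered = []
After iteration 2: val = 8, filtered = []
After iteration 3: val = 1, filtered = []
After iteration 4: val = 3, filtered = []
After iteration 5: val = 8, filtered = []
After iteration 6: val = 14, filtered = [28]
After iteration 7: val = 13, filtered = [28, 26]
After iteration 8: val = 6, filtered = [28, 26]
After iteration 9: val = 18, filtered = [28, 26, 36]
Loop ends.
sum(filtered) = 90

Final answer: 90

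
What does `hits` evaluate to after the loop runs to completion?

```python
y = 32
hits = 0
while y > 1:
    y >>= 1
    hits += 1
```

Let's trace through this code step by step.

Initialize: y = 32
Initialize: hits = 0
Entering loop: while y > 1:
After iteration 1: y = 16, hits = 1
After iteration 2: y = 8, hits = 2
After iteration 3: y = 4, hits = 3
After iteration 4: y = 2, hits = 4
After iteration 5: y = 1, hits = 5
Loop ends.

Final answer: 5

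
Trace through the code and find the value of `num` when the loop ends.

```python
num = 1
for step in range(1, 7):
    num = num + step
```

Let's trace through this code step by step.

Initialize: num = 1
Entering loop: for step in range(1, 7):
After iteration 1: step = 1, num = 2
After iteration 2: step = 2, num = 4
After iteration 3: step = 3, num = 7
After iteration 4: step = 4, num = 11
After iteration 5: step = 5, num = 16
After iteration 6: step = 6, num = 22
Loop ends.

Final answer: 22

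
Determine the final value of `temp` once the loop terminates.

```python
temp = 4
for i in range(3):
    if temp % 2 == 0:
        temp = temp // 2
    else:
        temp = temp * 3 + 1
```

Let's trace through this code step by step.

Initialize: temp = 4
Entering loop: for i in range(3):
After iteration 1: i = 0, temp = 2
After iteration 2: i = 1, temp = 1
After iteration 3: i = 2, temp = 4
Loop ends.

Final answer: 4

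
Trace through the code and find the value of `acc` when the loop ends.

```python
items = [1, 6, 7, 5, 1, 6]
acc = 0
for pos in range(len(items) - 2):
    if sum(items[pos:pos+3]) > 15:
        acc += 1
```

Let's trace through this code step by step.

Initialize: items = [1, 6, 7, 5, 1, 6]
Initialize: acc = 0
Entering loop: for pos in range(len(items) - 2):
After iteration 1: pos = 0, acc = 0
After iteration 2: pos = 1, acc = 1
After iteration 3: pos = 2, acc = 1
After iteration 4: pos = 3, acc = 1
Loop ends.

Final answer: 1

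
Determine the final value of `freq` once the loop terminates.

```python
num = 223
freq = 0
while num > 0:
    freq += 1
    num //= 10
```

Let's trace through this code step by step.

Initialize: num = 223
Initialize: freq = 0
Entering loop: while num > 0:
After iteration 1: num = 22, freq = 1
After iteration 2: num = 2, freq = 2
After iteration 3: num = 0, freq = 3
Loop ends.

Final answer: 3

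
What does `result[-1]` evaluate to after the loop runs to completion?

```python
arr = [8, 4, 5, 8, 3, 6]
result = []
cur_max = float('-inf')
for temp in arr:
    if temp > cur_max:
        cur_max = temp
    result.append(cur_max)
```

Let's trace through this code step by step.

Initialize: arr = [8, 4, 5, 8, 3, 6]
Initialize: result = []
Initialize: cur_max = -inf
Entering loop: for temp in arr:
After iteration 1: temp = 8, result = [8], cur_max = 8
After iteration 2: temp = 4, result = [8, 8], cur_max = 8
After iteration 3: temp = 5, result = [8, 8, 8], cur_max = 8
After iteration 4: temp = 8, result = [8, 8, 8, 8], cur_max = 8
After iteration 5: temp = 3, result = [8, 8, 8, 8, 8], cur_max = 8
After iteration 6: temp = 6, result = [8, 8, 8, 8, 8, 8], cur_max = 8
Loop ends.
result[-1] = 8

Final answer: 8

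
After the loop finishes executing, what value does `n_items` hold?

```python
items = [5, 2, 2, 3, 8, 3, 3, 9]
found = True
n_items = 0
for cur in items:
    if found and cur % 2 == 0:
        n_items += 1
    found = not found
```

Let's trace through this code step by step.

Initialize: items = [5, 2, 2, 3, 8, 3, 3, 9]
Initialize: found = True
Initialize: n_items = 0
Entering loop: for cur in items:
After iteration 1: cur = 5, found = False, n_items = 0
After iteration 2: cur = 2, found = True, n_items = 0
After iteration 3: cur = 2, found = False, n_items = 1
After iteration 4: cur = 3, found = True, n_items = 1
After iteration 5: cur = 8, found = False, n_items = 2
After iteration 6: cur = 3, found = True, n_items = 2
After iteration 7: cur = 3, found = False, n_items = 2
After iteration 8: cur = 9, found = True, n_items = 2
Loop ends.

Final answer: 2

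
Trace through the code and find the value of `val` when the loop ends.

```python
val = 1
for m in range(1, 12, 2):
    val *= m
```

Let's trace through this code step by step.

Initialize: val = 1
Entering loop: for m in range(1, 12, 2):
After iteration 1: m = 1, val = 1
After iteration 2: m = 3, val = 3
After iteration 3: m = 5, val = 15
After iteration 4: m = 7, val = 105
After iteration 5: m = 9, val = 945
After iteration 6: m = 11, val = 10395
Loop ends.

Final answer: 10395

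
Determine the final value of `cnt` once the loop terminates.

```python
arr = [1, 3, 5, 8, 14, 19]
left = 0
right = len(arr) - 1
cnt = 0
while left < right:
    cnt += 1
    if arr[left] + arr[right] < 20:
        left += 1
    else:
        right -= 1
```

Let's trace through this code step by step.

Initialize: arr = [1, 3, 5, 8, 14, 19]
Initialize: left = 0
Initialize: right = 5
Initialize: cnt = 0
Entering loop: while left < right:
After iteration 1: left = 0, right = 4, cnt = 1
After iteration 2: left = 1, right = 4, cnt = 2
After iteration 3: left = 2, right = 4, cnt = 3
After iteration 4: left = 3, right = 4, cnt = 4
After iteration 5: left = 3, right = 3, cnt = 5
Loop ends.

Final answer: 5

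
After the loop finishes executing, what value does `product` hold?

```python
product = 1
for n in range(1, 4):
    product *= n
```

Let's trace through this code step by step.

Initialize: product = 1
Entering loop: for n in range(1, 4):
After iteration 1: n = 1, product = 1
After iteration 2: n = 2, product = 2
After iteration 3: n = 3, product = 6
Loop ends.

Final answer: 6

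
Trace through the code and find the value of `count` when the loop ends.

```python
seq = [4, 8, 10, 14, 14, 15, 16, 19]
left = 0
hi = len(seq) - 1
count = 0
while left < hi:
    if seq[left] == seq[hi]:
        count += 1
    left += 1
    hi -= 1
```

Let's trace through this code step by step.

Initialize: seq = [4, 8, 10, 14, 14, 15, 16, 19]
Initialize: left = 0
Initialize: hi = 7
Initialize: count = 0
Entering loop: while left < hi:
After iteration 1: left = 1, hi = 6, count = 0
After iteration 2: left = 2, hi = 5, count = 0
After iteration 3: left = 3, hi = 4, count = 0
After iteration 4: left = 4, hi = 3, count = 1
Loop ends.

Final answer: 1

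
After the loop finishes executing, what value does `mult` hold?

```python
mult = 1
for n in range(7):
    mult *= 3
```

Let's trace through this code step by step.

Initialize: mult = 1
Entering loop: for n in range(7):
After iteration 1: n = 0, mult = 3
After iteration 2: n = 1, mult = 9
After iteration 3: n = 2, mult = 27
After iteration 4: n = 3, mult = 81
After iteration 5: n = 4, mult = 243
After iteration 6: n = 5, mult = 729
After iteration 7: n = 6, mult = 2187
Loop ends.

Final answer: 2187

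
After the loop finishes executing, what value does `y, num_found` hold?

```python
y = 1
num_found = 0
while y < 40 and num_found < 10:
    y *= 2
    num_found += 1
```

Let's trace through this code step by step.

Initialize: y = 1
Initialize: num_found = 0
Entering loop: while y < 40 and num_found < 10:
After iteration 1: y = 2, num_found = 1
After iteration 2: y = 4, num_found = 2
After iteration 3: y = 8, num_found = 3
After iteration 4: y = 16, num_found = 4
After iteration 5: y = 32, num_found = 5
After iteration 6: y = 64, num_found = 6
Loop ends.

Final answer: 64, 6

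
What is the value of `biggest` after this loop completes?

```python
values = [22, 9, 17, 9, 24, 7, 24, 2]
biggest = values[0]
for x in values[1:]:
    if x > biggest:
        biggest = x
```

Let's trace through this code step by step.

Initialize: values = [22, 9, 17, 9, 24, 7, 24, 2]
Initialize: biggest = 22
Entering loop: for x in values[1:]:
After iteration 1: x = 9, biggest = 22
After iteration 2: x = 17, biggest = 22
After iteration 3: x = 9, biggest = 22
After iteration 4: x = 24, biggest = 24
After iteration 5: x = 7, biggest = 24
After iteration 6: x = 24, biggest = 24
After iteration 7: x = 2, biggest = 24
Loop ends.

Final answer: 24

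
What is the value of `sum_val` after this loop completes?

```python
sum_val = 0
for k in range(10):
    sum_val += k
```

Let's trace through this code step by step.

Initialize: sum_val = 0
Entering loop: for k in range(10):
After iteration 1: k = 0, sum_val = 0
After iteration 2: k = 1, sum_val = 1
After iteration 3: k = 2, sum_val = 3
After iteration 4: k = 3, sum_val = 6
After iteration 5: k = 4, sum_val = 10
After iteration 6: k = 5, sum_val = 15
After iteration 7: k = 6, sum_val = 21
After iteration 8: k = 7, sum_val = 28
After iteration 9: k = 8, sum_val = 36
After iteration 10: k = 9, sum_val = 45
Loop ends.

Final answer: 45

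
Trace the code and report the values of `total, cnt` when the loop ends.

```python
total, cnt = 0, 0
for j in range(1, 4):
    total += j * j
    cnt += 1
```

Let's trace through this code step by step.

Initialize: total = 0
Initialize: cnt = 0
Entering loop: for j in range(1, 4):
After iteration 1: j = 1, total = 1, cnt = 1
After iteration 2: j = 2, total = 5, cnt = 2
After iteration 3: j = 3, total = 14, cnt = 3
Loop ends.

Final answer: 14, 3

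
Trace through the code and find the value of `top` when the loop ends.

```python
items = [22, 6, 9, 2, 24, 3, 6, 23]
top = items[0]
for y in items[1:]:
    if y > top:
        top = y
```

Let's trace through this code step by step.

Initialize: items = [22, 6, 9, 2, 24, 3, 6, 23]
Initialize: top = 22
Entering loop: for y in items[1:]:
After iteration 1: y = 6, top = 22
After iteration 2: y = 9, top = 22
After iteration 3: y = 2, top = 22
After iteration 4: y = 24, top = 24
After iteration 5: y = 3, top = 24
After iteration 6: y = 6, top = 24
After iteration 7: y = 23, top = 24
Loop ends.

Final answer: 24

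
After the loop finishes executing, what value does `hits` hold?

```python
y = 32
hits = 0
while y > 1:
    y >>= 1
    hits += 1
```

Let's trace through this code step by step.

Initialize: y = 32
Initialize: hits = 0
Entering loop: while y > 1:
After iteration 1: y = 16, hits = 1
After iteration 2: y = 8, hits = 2
After iteration 3: y = 4, hits = 3
After iteration 4: y = 2, hits = 4
After iteration 5: y = 1, hits = 5
Loop ends.

Final answer: 5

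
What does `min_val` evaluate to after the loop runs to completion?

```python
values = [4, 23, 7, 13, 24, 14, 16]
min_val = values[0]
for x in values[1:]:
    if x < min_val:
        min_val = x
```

Let's trace through this code step by step.

Initialize: values = [4, 23, 7, 13, 24, 14, 16]
Initialize: min_val = 4
Entering loop: for x in values[1:]:
After iteration 1: x = 23, min_val = 4
After iteration 2: x = 7, min_val = 4
After iteration 3: x = 13, min_val = 4
After iteration 4: x = 24, min_val = 4
After iteration 5: x = 14, min_val = 4
After iteration 6: x = 16, min_val = 4
Loop ends.

Final answer: 4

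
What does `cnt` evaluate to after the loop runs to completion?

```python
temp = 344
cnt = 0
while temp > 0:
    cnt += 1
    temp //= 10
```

Let's trace through this code step by step.

Initialize: temp = 344
Initialize: cnt = 0
Entering loop: while temp > 0:
After iteration 1: temp = 34, cnt = 1
After iteration 2: temp = 3, cnt = 2
After iteration 3: temp = 0, cnt = 3
Loop ends.

Final answer: 3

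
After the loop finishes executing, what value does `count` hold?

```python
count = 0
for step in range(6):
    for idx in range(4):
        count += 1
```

Let's trace through this code step by step.

Initialize: count = 0
Entering loop: for step in range(6):
After iteration 1: step = 0, count = 4
After iteration 2: step = 1, count = 8
After iteration 3: step = 2, count = 12
After iteration 4: step = 3, count = 16
After iteration 5: step = 4, count = 20
After iteration 6: step = 5, count = 24
Loop ends.

Final answer: 24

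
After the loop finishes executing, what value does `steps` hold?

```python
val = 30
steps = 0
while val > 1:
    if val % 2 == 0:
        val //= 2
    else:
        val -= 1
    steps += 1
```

Let's trace through this code step by step.

Initialize: val = 30
Initialize: steps = 0
Entering loop: while val > 1:
After iteration 1: val = 15, steps = 1
After iteration 2: val = 14, steps = 2
After iteration 3: val = 7, steps = 3
After iteration 4: val = 6, steps = 4
After iteration 5: val = 3, steps = 5
After iteration 6: val = 2, steps = 6
After iteration 7: val = 1, steps = 7
Loop ends.

Final answer: 7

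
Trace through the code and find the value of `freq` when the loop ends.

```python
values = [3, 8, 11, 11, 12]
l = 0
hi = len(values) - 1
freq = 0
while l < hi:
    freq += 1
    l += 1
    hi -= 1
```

Let's trace through this code step by step.

Initialize: values = [3, 8, 11, 11, 12]
Initialize: l = 0
Initialize: hi = 4
Initialize: freq = 0
Entering loop: while l < hi:
After iteration 1: l = 1, hi = 3, freq = 1
After iteration 2: l = 2, hi = 2, freq = 2
Loop ends.

Final answer: 2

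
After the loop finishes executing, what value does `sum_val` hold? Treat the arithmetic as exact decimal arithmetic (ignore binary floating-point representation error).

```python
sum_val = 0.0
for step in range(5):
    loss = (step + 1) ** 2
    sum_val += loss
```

Let's trace through this code step by step.

Initialize: sum_val = 0.0
Entering loop: for step in range(5):
After iteration 1: step = 0, sum_val = 1.0, loss = 1
After iteration 2: step = 1, sum_val = 5.0, loss = 4
After iteration 3: step = 2, sum_val = 14.0, loss = 9
After iteration 4: step = 3, sum_val = 30.0, loss = 16
After iteration 5: step = 4, sum_val = 55.0, loss = 25
Loop ends.

Final answer: 55.0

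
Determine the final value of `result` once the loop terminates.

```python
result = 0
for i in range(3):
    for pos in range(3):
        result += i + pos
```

Let's trace through this code step by step.

Initialize: result = 0
Entering loop: for i in range(3):
After iteration 1: i = 0, result = 3
After iteration 2: i = 1, result = 9
After iteration 3: i = 2, result = 18
Loop ends.

Final answer: 18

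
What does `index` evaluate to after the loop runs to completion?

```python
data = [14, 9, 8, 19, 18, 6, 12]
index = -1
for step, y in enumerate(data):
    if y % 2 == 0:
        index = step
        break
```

Let's trace through this code step by step.

Initialize: data = [14, 9, 8, 19, 18, 6, 12]
Initialize: index = -1
Entering loop: for step, y in enumerate(data):
After iteration 1: step = 0, y = 14, index = 0
Loop ends.

Final answer: 0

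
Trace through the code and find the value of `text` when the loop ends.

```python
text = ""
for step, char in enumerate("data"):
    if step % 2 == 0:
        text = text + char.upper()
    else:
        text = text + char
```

Let's trace through this code step by step.

Initialize: text = ''
Entering loop: for step, char in enumerate("data"):
After iteration 1: step = 0, char = 'd', text = 'D'
After iteration 2: step = 1, char = 'a', text = 'Da'
After iteration 3: step = 2, char = 't', text = 'DaT'
After iteration 4: step = 3, char = 'a', text = 'DaTa'
Loop ends.

Final answer: 'DaTa'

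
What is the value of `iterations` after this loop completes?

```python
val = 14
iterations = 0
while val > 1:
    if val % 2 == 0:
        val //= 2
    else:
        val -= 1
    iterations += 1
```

Let's trace through this code step by step.

Initialize: val = 14
Initialize: iterations = 0
Entering loop: while val > 1:
After iteration 1: val = 7, iterations = 1
After iteration 2: val = 6, iterations = 2
After iteration 3: val = 3, iterations = 3
After iteration 4: val = 2, iterations = 4
After iteration 5: val = 1, iterations = 5
Loop ends.

Final answer: 5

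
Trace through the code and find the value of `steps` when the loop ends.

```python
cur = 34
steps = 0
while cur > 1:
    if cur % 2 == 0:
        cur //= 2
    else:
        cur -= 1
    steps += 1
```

Let's trace through this code step by step.

Initialize: cur = 34
Initialize: steps = 0
Entering loop: while cur > 1:
After iteration 1: cur = 17, steps = 1
After iteration 2: cur = 16, steps = 2
After iteration 3: cur = 8, steps = 3
After iteration 4: cur = 4, steps = 4
After iteration 5: cur = 2, steps = 5
After iteration 6: cur = 1, steps = 6
Loop ends.

Final answer: 6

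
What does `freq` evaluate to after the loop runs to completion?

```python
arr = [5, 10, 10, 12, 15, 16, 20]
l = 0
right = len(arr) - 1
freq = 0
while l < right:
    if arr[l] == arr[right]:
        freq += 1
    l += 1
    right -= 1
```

Let's trace through this code step by step.

Initialize: arr = [5, 10, 10, 12, 15, 16, 20]
Initialize: l = 0
Initialize: right = 6
Initialize: freq = 0
Entering loop: while l < right:
After iteration 1: l = 1, right = 5, freq = 0
After iteration 2: l = 2, right = 4, freq = 0
After iteration 3: l = 3, right = 3, freq = 0
Loop ends.

Final answer: 0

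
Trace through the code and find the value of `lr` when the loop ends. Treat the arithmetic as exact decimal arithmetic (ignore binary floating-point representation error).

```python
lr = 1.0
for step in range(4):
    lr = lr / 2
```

Let's trace through this code step by step.

Initialize: lr = 1.0
Entering loop: for step in range(4):
After iteration 1: step = 0, lr = 0.5
After iteration 2: step = 1, lr = 0.25
After iteration 3: step = 2, lr = 0.125
After iteration 4: step = 3, lr = 0.0625
Loop ends.

Final answer: 0.0625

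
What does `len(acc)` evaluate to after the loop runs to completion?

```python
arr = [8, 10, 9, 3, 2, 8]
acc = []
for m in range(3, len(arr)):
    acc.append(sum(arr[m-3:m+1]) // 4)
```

Let's trace through this code step by step.

Initialize: arr = [8, 10, 9, 3, 2, 8]
Initialize: acc = []
Entering loop: for m in range(3, len(arr)):
After iteration 1: m = 3, acc = [7]
After iteration 2: m = 4, acc = [7, 6]
After iteration 3: m = 5, acc = [7, 6, 5]
Loop ends.
len(acc) = 3

Final answer: 3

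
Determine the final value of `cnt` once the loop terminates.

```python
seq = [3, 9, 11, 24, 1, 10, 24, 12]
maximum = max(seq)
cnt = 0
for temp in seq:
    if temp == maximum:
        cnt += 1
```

Let's trace through this code step by step.

Initialize: seq = [3, 9, 11, 24, 1, 10, 24, 12]
Initialize: maximum = 24
Initialize: cnt = 0
Entering loop: for temp in seq:
After iteration 1: temp = 3, cnt = 0
After iteration 2: temp = 9, cnt = 0
After iteration 3: temp = 11, cnt = 0
After iteration 4: temp = 24, cnt = 1
After iteration 5: temp = 1, cnt = 1
After iteration 6: temp = 10, cnt = 1
After iteration 7: temp = 24, cnt = 2
After iteration 8: temp = 12, cnt = 2
Loop ends.

Final answer: 2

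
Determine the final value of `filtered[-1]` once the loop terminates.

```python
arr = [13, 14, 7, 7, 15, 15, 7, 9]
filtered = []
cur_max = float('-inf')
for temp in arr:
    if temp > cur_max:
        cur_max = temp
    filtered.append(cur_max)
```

Let's trace through this code step by step.

Initialize: arr = [13, 14, 7, 7, 15, 15, 7, 9]
Initialize: filtered = []
Initialize: cur_max = -inf
Entering loop: for temp in arr:
After iteration 1: temp = 13, filtered = [13], cur_max = 13
After iteration 2: temp = 14, filtered = [13, 14], cur_max = 14
After iteration 3: temp = 7, filtered = [13, 14, 14], cur_max = 14
After iteration 4: temp = 7, filtered = [13, 14, 14, 14], cur_max = 14
After iteration 5: temp = 15, filtered = [13, 14, 14, 14, 15], cur_max = 15
After iteration 6: temp = 15, filtered = [13, 14, 14, 14, 15, 15], cur_max = 15
After iteration 7: temp = 7, filtered = [13, 14, 14, 14, 15, 15, 15], cur_max = 15
After iteration 8: temp = 9, filtered = [13, 14, 14, 14, 15, 15, 15, 15], cur_max = 15
Loop ends.
filtered[-1] = 15

Final answer: 15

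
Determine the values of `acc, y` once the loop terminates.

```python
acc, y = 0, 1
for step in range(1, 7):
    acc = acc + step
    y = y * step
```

Let's trace through this code step by step.

Initialize: acc = 0
Initialize: y = 1
Entering loop: for step in range(1, 7):
After iteration 1: step = 1, acc = 1, y = 1
After iteration 2: step = 2, acc = 3, y = 2
After iteration 3: step = 3, acc = 6, y = 6
After iteration 4: step = 4, acc = 10, y = 24
After iteration 5: step = 5, acc = 15, y = 120
After iteration 6: step = 6, acc = 21, y = 720
Loop ends.

Final answer: 21, 720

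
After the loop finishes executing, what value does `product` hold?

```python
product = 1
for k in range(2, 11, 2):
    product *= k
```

Let's trace through this code step by step.

Initialize: product = 1
Entering loop: for k in range(2, 11, 2):
After iteration 1: k = 2, product = 2
After iteration 2: k = 4, product = 8
After iteration 3: k = 6, product = 48
After iteration 4: k = 8, product = 384
After iteration 5: k = 10, product = 3840
Loop ends.

Final answer: 3840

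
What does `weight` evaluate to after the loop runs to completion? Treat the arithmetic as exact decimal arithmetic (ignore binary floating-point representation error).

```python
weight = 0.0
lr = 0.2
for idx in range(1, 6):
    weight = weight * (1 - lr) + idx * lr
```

Let's trace through this code step by step.

Initialize: weight = 0.0
Initialize: lr = 0.2
Entering loop: for idx in range(1, 6):
After iteration 1: idx = 1, weight = 0.2
After iteration 2: idx = 2, weight = 0.56
After iteration 3: idx = 3, weight = 1.048
After iteration 4: idx = 4, weight = 1.6384
After iteration 5: idx = 5, weight = 2.31072
Loop ends.

Final answer: 2.31072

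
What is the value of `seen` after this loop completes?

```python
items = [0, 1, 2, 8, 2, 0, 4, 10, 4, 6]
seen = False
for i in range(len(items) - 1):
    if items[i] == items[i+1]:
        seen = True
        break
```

Let's trace through this code step by step.

Initialize: items = [0, 1, 2, 8, 2, 0, 4, 10, 4, 6]
Initialize: seen = False
Entering loop: for i in range(len(items) - 1):
After iteration 1: i = 0, seen = False
After iteration 2: i = 1, seen = False
After iteration 3: i = 2, seen = False
After iteration 4: i = 3, seen = False
After iteration 5: i = 4, seen = False
After iteration 6: i = 5, seen = False
After iteration 7: i = 6, seen = False
After iteration 8: i = 7, seen = False
After iteration 9: i = 8, seen = False
Loop ends.

Final answer: False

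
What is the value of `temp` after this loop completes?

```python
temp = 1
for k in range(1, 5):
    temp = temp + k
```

Let's trace through this code step by step.

Initialize: temp = 1
Entering loop: for k in range(1, 5):
After iteration 1: k = 1, temp = 2
After iteration 2: k = 2, temp = 4
After iteration 3: k = 3, temp = 7
After iteration 4: k = 4, temp = 11
Loop ends.

Final answer: 11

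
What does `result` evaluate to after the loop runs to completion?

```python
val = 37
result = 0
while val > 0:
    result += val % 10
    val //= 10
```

Let's trace through this code step by step.

Initialize: val = 37
Initialize: result = 0
Entering loop: while val > 0:
After iteration 1: val = 3, result = 7
After iteration 2: val = 0, result = 10
Loop ends.

Final answer: 10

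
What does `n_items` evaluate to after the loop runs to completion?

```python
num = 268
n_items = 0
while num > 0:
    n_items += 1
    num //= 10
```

Let's trace through this code step by step.

Initialize: num = 268
Initialize: n_items = 0
Entering loop: while num > 0:
After iteration 1: num = 26, n_items = 1
After iteration 2: num = 2, n_items = 2
After iteration 3: num = 0, n_items = 3
Loop ends.

Final answer: 3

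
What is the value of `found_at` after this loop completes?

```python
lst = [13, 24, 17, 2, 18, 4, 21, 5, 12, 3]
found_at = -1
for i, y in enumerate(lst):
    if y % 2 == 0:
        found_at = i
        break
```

Let's trace through this code step by step.

Initialize: lst = [13, 24, 17, 2, 18, 4, 21, 5, 12, 3]
Initialize: found_at = -1
Entering loop: for i, y in enumerate(lst):
After iteration 1: i = 0, y = 13, found_at = -1
After iteration 2: i = 1, y = 24, found_at = 1
Loop ends.

Final answer: 1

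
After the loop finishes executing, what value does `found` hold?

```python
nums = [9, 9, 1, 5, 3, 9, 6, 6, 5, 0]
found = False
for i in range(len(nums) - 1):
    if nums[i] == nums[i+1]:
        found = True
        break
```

Let's trace through this code step by step.

Initialize: nums = [9, 9, 1, 5, 3, 9, 6, 6, 5, 0]
Initialize: found = False
Entering loop: for i in range(len(nums) - 1):
After iteration 1: i = 0, found = True
Loop ends.

Final answer: True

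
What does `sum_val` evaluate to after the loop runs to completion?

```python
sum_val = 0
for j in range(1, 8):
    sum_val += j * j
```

Let's trace through this code step by step.

Initialize: sum_val = 0
Entering loop: for j in range(1, 8):
After iteration 1: j = 1, sum_val = 1
After iteration 2: j = 2, sum_val = 5
After iteration 3: j = 3, sum_val = 14
After iteration 4: j = 4, sum_val = 30
After iteration 5: j = 5, sum_val = 55
After iteration 6: j = 6, sum_val = 91
After iteration 7: j = 7, sum_val = 140
Loop ends.

Final answer: 140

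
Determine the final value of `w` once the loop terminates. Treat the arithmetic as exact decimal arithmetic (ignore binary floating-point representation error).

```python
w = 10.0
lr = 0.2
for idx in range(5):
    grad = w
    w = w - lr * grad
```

Let's trace through this code step by step.

Initialize: w = 10.0
Initialize: lr = 0.2
Entering loop: for idx in range(5):
After iteration 1: idx = 0, w = 8.0, grad = 10.0
After iteration 2: idx = 1, w = 6.4, grad = 8.0
After iteration 3: idx = 2, w = 5.12, grad = 6.4
After iteration 4: idx = 3, w = 4.096, grad = 5.12
After iteration 5: idx = 4, w = 3.2768, grad = 4.096
Loop ends.

Final answer: 3.2768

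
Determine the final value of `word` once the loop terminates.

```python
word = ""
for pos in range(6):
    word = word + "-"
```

Let's trace through this code step by step.

Initialize: word = ''
Entering loop: for pos in range(6):
After iteration 1: pos = 0, word = '-'
After iteration 2: pos = 1, word = '--'
After iteration 3: pos = 2, word = '---'
After iteration 4: pos = 3, word = '----'
After iteration 5: pos = 4, word = '-----'
After iteration 6: pos = 5, word = '------'
Loop ends.

Final answer: '------'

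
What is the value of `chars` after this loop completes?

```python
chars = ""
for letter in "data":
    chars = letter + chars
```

Let's trace through this code step by step.

Initialize: chars = ''
Entering loop: for letter in "data":
After iteration 1: letter = 'd', chars = 'd'
After iteration 2: letter = 'a', chars = 'ad'
After iteration 3: letter = 't', chars = 'tad'
After iteration 4: letter = 'a', chars = 'atad'
Loop ends.

Final answer: 'atad'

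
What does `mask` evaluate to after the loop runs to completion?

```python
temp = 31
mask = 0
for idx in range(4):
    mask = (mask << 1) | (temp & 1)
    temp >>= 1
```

Let's trace through this code step by step.

Initialize: temp = 31
Initialize: mask = 0
Entering loop: for idx in range(4):
After iteration 1: idx = 0, temp = 15, mask = 1
After iteration 2: idx = 1, temp = 7, mask = 3
After iteration 3: idx = 2, temp = 3, mask = 7
After iteration 4: idx = 3, temp = 1, mask = 15
Loop ends.

Final answer: 15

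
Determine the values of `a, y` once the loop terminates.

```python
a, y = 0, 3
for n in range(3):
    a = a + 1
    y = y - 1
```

Let's trace through this code step by step.

Initialize: a = 0
Initialize: y = 3
Entering loop: for n in range(3):
After iteration 1: n = 0, a = 1, y = 2
After iteration 2: n = 1, a = 2, y = 1
After iteration 3: n = 2, a = 3, y = 0
Loop ends.

Final answer: 3, 0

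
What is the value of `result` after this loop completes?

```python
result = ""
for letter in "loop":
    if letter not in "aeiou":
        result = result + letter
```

Let's trace through this code step by step.

Initialize: result = ''
Entering loop: for letter in "loop":
After iteration 1: letter = 'l', result = 'l'
After iteration 2: letter = 'o', result = 'l'
After iteration 3: letter = 'o', result = 'l'
After iteration 4: letter = 'p', result = 'lp'
Loop ends.

Final answer: 'lp'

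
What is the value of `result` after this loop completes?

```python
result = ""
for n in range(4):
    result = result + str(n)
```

Let's trace through this code step by step.

Initialize: result = ''
Entering loop: for n in range(4):
After iteration 1: n = 0, result = '0'
After iteration 2: n = 1, result = '01'
After iteration 3: n = 2, result = '012'
After iteration 4: n = 3, result = '0123'
Loop ends.

Final answer: '0123'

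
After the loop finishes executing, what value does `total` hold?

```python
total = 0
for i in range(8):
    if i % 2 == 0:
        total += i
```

Let's trace through this code step by step.

Initialize: total = 0
Entering loop: for i in range(8):
After iteration 1: i = 0, total = 0
After iteration 2: i = 1, total = 0
After iteration 3: i = 2, total = 2
After iteration 4: i = 3, total = 2
After iteration 5: i = 4, total = 6
After iteration 6: i = 5, total = 6
After iteration 7: i = 6, total = 12
After iteration 8: i = 7, total = 12
Loop ends.

Final answer: 12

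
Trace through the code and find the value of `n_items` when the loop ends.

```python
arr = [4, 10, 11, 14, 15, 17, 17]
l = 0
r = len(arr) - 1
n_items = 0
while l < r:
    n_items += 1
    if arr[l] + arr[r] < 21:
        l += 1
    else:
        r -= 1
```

Let's trace through this code step by step.

Initialize: arr = [4, 10, 11, 14, 15, 17, 17]
Initialize: l = 0
Initialize: r = 6
Initialize: n_items = 0
Entering loop: while l < r:
After iteration 1: l = 0, r = 5, n_items = 1
After iteration 2: l = 0, r = 4, n_items = 2
After iteration 3: l = 1, r = 4, n_items = 3
After iteration 4: l = 1, r = 3, n_items = 4
After iteration 5: l = 1, r = 2, n_items = 5
After iteration 6: l = 1, r = 1, n_items = 6
Loop ends.

Final answer: 6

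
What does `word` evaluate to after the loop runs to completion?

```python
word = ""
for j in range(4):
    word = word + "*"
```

Let's trace through this code step by step.

Initialize: word = ''
Entering loop: for j in range(4):
After iteration 1: j = 0, word = '*'
After iteration 2: j = 1, word = '**'
After iteration 3: j = 2, word = '***'
After iteration 4: j = 3, word = '****'
Loop ends.

Final answer: '****'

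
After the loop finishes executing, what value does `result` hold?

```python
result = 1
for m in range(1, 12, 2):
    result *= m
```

Let's trace through this code step by step.

Initialize: result = 1
Entering loop: for m in range(1, 12, 2):
After iteration 1: m = 1, result = 1
After iteration 2: m = 3, result = 3
After iteration 3: m = 5, result = 15
After iteration 4: m = 7, result = 105
After iteration 5: m = 9, result = 945
After iteration 6: m = 11, result = 10395
Loop ends.

Final answer: 10395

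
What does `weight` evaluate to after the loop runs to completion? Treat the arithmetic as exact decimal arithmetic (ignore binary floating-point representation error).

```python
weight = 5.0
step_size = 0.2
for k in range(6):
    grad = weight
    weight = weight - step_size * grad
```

Let's trace through this code step by step.

Initialize: weight = 5.0
Initialize: step_size = 0.2
Entering loop: for k in range(6):
After iteration 1: k = 0, weight = 4.0, grad = 5.0
After iteration 2: k = 1, weight = 3.2, grad = 4.0
After iteration 3: k = 2, weight = 2.56, grad = 3.2
After iteration 4: k = 3, weight = 2.048, grad = 2.56
After iteration 5: k = 4, weight = 1.6384, grad = 2.048
After iteration 6: k = 5, weight = 1.31072, grad = 1.6384
Loop ends.

Final answer: 1.31072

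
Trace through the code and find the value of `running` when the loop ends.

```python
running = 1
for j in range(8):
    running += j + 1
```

Let's trace through this code step by step.

Initialize: running = 1
Entering loop: for j in range(8):
After iteration 1: j = 0, running = 2
After iteration 2: j = 1, running = 4
After iteration 3: j = 2, running = 7
After iteration 4: j = 3, running = 11
After iteration 5: j = 4, running = 16
After iteration 6: j = 5, running = 22
After iteration 7: j = 6, running = 29
After iteration 8: j = 7, running = 37
Loop ends.

Final answer: 37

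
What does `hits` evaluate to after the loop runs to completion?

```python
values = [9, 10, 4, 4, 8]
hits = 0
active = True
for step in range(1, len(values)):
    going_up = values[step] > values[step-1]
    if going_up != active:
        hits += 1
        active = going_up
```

Let's trace through this code step by step.

Initialize: values = [9, 10, 4, 4, 8]
Initialize: hits = 0
Initialize: active = True
Entering loop: for step in range(1, len(values)):
After iteration 1: step = 1, hits = 0, active = True, going_up = True
After iteration 2: step = 2, hits = 1, active = False, going_up = False
After iteration 3: step = 3, hits = 1, active = False, going_up = False
After iteration 4: step = 4, hits = 2, active = True, going_up = True
Loop ends.

Final answer: 2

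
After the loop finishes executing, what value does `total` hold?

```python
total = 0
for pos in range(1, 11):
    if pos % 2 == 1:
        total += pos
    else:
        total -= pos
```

Let's trace through this code step by step.

Initialize: total = 0
Entering loop: for pos in range(1, 11):
After iteration 1: pos = 1, total = 1
After iteration 2: pos = 2, total = -1
After iteration 3: pos = 3, total = 2
After iteration 4: pos = 4, total = -2
After iteration 5: pos = 5, total = 3
After iteration 6: pos = 6, total = -3
After iteration 7: pos = 7, total = 4
After iteration 8: pos = 8, total = -4
After iteration 9: pos = 9, total = 5
After iteration 10: pos = 10, total = -5
Loop ends.

Final answer: -5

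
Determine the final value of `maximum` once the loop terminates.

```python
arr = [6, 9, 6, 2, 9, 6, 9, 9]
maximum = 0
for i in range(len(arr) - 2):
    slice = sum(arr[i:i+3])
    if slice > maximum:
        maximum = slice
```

Let's trace through this code step by step.

Initialize: arr = [6, 9, 6, 2, 9, 6, 9, 9]
Initialize: maximum = 0
Entering loop: for i in range(len(arr) - 2):
After iteration 1: i = 0, maximum = 21, slice = 21
After iteration 2: i = 1, maximum = 21, slice = 17
After iteration 3: i = 2, maximum = 21, slice = 17
After iteration 4: i = 3, maximum = 21, slice = 17
After iteration 5: i = 4, maximum = 24, slice = 24
After iteration 6: i = 5, maximum = 24, slice = 24
Loop ends.

Final answer: 24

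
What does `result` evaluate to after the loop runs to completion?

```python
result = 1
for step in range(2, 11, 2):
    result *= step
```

Let's trace through this code step by step.

Initialize: result = 1
Entering loop: for step in range(2, 11, 2):
After iteration 1: step = 2, result = 2
After iteration 2: step = 4, result = 8
After iteration 3: step = 6, result = 48
After iteration 4: step = 8, result = 384
After iteration 5: step = 10, result = 3840
Loop ends.

Final answer: 3840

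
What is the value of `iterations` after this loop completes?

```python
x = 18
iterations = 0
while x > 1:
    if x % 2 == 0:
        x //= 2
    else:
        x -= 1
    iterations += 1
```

Let's trace through this code step by step.

Initialize: x = 18
Initialize: iterations = 0
Entering loop: while x > 1:
After iteration 1: x = 9, iterations = 1
After iteration 2: x = 8, iterations = 2
After iteration 3: x = 4, iterations = 3
After iteration 4: x = 2, iterations = 4
After iteration 5: x = 1, iterations = 5
Loop ends.

Final answer: 5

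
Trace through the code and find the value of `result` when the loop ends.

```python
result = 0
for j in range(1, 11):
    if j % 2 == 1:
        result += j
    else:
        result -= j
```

Let's trace through this code step by step.

Initialize: result = 0
Entering loop: for j in range(1, 11):
After iteration 1: j = 1, result = 1
After iteration 2: j = 2, result = -1
After iteration 3: j = 3, result = 2
After iteration 4: j = 4, result = -2
After iteration 5: j = 5, result = 3
After iteration 6: j = 6, result = -3
After iteration 7: j = 7, result = 4
After iteration 8: j = 8, result = -4
After iteration 9: j = 9, result = 5
After iteration 10: j = 10, result = -5
Loop ends.

Final answer: -5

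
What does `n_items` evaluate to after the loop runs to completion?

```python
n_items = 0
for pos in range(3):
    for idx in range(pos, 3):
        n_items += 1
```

Let's trace through this code step by step.

Initialize: n_items = 0
Entering loop: for pos in range(3):
After iteration 1: pos = 0, n_items = 3
After iteration 2: pos = 1, n_items = 5
After iteration 3: pos = 2, n_items = 6
Loop ends.

Final answer: 6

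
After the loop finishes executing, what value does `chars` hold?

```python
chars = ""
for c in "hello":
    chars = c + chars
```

Let's trace through this code step by step.

Initialize: chars = ''
Entering loop: for c in "hello":
After iteration 1: c = 'h', chars = 'h'
After iteration 2: c = 'e', chars = 'eh'
After iteration 3: c = 'l', chars = 'leh'
After iteration 4: c = 'l', chars = 'lleh'
After iteration 5: c = 'o', chars = 'olleh'
Loop ends.

Final answer: 'olleh'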